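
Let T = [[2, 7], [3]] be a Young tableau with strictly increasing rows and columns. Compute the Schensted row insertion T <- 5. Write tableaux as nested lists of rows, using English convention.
In row 1, 5 replaces 7 (the leftmost entry greater than 5); 7 is bumped to row 2. 7 is appended to row 2. The new tableau is [[2, 5], [3, 7]].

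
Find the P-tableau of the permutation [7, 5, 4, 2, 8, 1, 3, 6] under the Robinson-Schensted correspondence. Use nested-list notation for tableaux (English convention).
Insert 7: appended to row 1. P = [[7]].
Insert 5: 5 bumps 7 from row 1; 7 starts row 2. P = [[5], [7]].
Insert 4: 4 bumps 5 from row 1; 5 bumps 7 from row 2; 7 starts row 3. P = [[4], [5], [7]].
Insert 2: 2 bumps 4 from row 1; 4 bumps 5 from row 2; 5 bumps 7 from row 3; 7 starts row 4. P = [[2], [4], [5], [7]].
Insert 8: appended to row 1. P = [[2, 8], [4], [5], [7]].
Insert 1: 1 bumps 2 from row 1; 2 bumps 4 from row 2; 4 bumps 5 from row 3; 5 bumps 7 from row 4; 7 starts row 5. P = [[1, 8], [2], [4], [5], [7]].
Insert 3: 3 bumps 8 from row 1; 8 appends to row 2. P = [[1, 3], [2, 8], [4], [5], [7]].
Insert 6: appended to row 1. P = [[1, 3, 6], [2, 8], [4], [5], [7]].

So P = [[1, 3, 6], [2, 8], [4], [5], [7]].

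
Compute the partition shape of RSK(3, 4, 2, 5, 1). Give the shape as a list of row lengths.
RSK row insertion gives P = [[1, 4, 5], [2], [3]], which has shape [3, 1, 1].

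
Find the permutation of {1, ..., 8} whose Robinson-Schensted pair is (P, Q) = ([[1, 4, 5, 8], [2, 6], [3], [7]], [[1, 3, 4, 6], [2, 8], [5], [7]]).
7 3 4 6 2 8 1 5

Reverse the RSK construction: for i from n down to 1, find the cell of Q containing i, remove the entry at that cell from P, and reverse-bump it up through P; the value ejected from row 1 is w(i).

Step i=8: Q has 8 at row 2, column 2; remove 6 from row 2 of P and reverse-bump: 6 enters row 1 and ejects 5. So w(8) = 5. P is now [[1, 4, 6, 8], [2], [3], [7]].
Step i=7: Q has 7 at row 4, column 1; remove 7 from row 4 of P and reverse-bump: 7 enters row 3 and ejects 3; 3 enters row 2 and ejects 2; 2 enters row 1 and ejects 1. So w(7) = 1. P is now [[2, 4, 6, 8], [3], [7]].
Step i=6: Q has 6 at row 1, column 4; remove that cell from P, ejecting 8. So w(6) = 8. P is now [[2, 4, 6], [3], [7]].
Step i=5: Q has 5 at row 3, column 1; remove 7 from row 3 of P and reverse-bump: 7 enters row 2 and ejects 3; 3 enters row 1 and ejects 2. So w(5) = 2. P is now [[3, 4, 6], [7]].
Step i=4: Q has 4 at row 1, column 3; remove that cell from P, ejecting 6. So w(4) = 6. P is now [[3, 4], [7]].
Step i=3: Q has 3 at row 1, column 2; remove that cell from P, ejecting 4. So w(3) = 4. P is now [[3], [7]].
Step i=2: Q has 2 at row 2, column 1; remove 7 from row 2 of P and reverse-bump: 7 enters row 1 and ejects 3. So w(2) = 3. P is now [[7]].
Step i=1: Q has 1 at row 1, column 1; remove that cell from P, ejecting 7. So w(1) = 7. P is now [].

So w = 7 3 4 6 2 8 1 5.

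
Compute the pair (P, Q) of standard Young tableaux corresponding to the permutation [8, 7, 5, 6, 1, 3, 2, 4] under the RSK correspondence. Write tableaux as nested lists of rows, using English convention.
P = [[1, 2, 4], [3, 6], [5], [7], [8]], Q = [[1, 4, 8], [2, 6], [3], [5], [7]]

Insert each entry of the permutation into P by Schensted row insertion, recording in Q the position of each new cell.

Insert 8: appended to row 1. P = [[8]].
Insert 7: 7 bumps 8 from row 1; 8 starts row 2. P = [[7], [8]].
Insert 5: 5 bumps 7 from row 1; 7 bumps 8 from row 2; 8 starts row 3. P = [[5], [7], [8]].
Insert 6: appended to row 1. P = [[5, 6], [7], [8]].
Insert 1: 1 bumps 5 from row 1; 5 bumps 7 from row 2; 7 bumps 8 from row 3; 8 starts row 4. P = [[1, 6], [5], [7], [8]].
Insert 3: 3 bumps 6 from row 1; 6 appends to row 2. P = [[1, 3], [5, 6], [7], [8]].
Insert 2: 2 bumps 3 from row 1; 3 bumps 5 from row 2; 5 bumps 7 from row 3; 7 bumps 8 from row 4; 8 starts row 5. P = [[1, 2], [3, 6], [5], [7], [8]].
Insert 4: appended to row 1. P = [[1, 2, 4], [3, 6], [5], [7], [8]].

So P = [[1, 2, 4], [3, 6], [5], [7], [8]], Q = [[1, 4, 8], [2, 6], [3], [5], [7]].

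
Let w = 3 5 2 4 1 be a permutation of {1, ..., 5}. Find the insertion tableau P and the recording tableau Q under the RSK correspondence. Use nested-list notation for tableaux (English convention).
P = [[1, 4], [2, 5], [3]], Q = [[1, 2], [3, 4], [5]]

Insert each entry of the permutation into P by Schensted row insertion, recording in Q the position of each new cell.

Insert 3: appended to row 1. P = [[3]].
Insert 5: appended to row 1. P = [[3, 5]].
Insert 2: 2 bumps 3 from row 1; 3 starts row 2. P = [[2, 5], [3]].
Insert 4: 4 bumps 5 from row 1; 5 appends to row 2. P = [[2, 4], [3, 5]].
Insert 1: 1 bumps 2 from row 1; 2 bumps 3 from row 2; 3 starts row 3. P = [[1, 4], [2, 5], [3]].

So P = [[1, 4], [2, 5], [3]], Q = [[1, 2], [3, 4], [5]].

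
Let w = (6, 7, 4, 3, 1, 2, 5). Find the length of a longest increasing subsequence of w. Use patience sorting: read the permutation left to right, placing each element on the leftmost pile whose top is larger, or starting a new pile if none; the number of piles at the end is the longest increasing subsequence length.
3

6: new pile. tops = [6]
7: new pile. tops = [6, 7]
4: onto pile 1 (replacing 6). tops = [4, 7]
3: onto pile 1 (replacing 4). tops = [3, 7]
1: onto pile 1 (replacing 3). tops = [1, 7]
2: onto pile 2 (replacing 7). tops = [1, 2]
5: new pile. tops = [1, 2, 5]

3 piles, so the longest increasing subsequence has length 3.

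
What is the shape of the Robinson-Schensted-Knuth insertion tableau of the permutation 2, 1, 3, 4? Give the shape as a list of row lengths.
[3, 1]

Row-insert each entry into an empty tableau.

After inserting 2: P = [[2]].
After inserting 1: P = [[1], [2]].
After inserting 3: P = [[1, 3], [2]].
After inserting 4: P = [[1, 3, 4], [2]].

The final insertion tableau P = [[1, 3, 4], [2]] has shape [3, 1].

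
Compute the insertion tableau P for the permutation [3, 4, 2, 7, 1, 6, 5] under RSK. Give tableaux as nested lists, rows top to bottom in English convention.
P = [[1, 4, 5], [2, 6], [3, 7]]

Insert 3: appended to row 1. P = [[3]].
Insert 4: appended to row 1. P = [[3, 4]].
Insert 2: 2 bumps 3 from row 1; 3 starts row 2. P = [[2, 4], [3]].
Insert 7: appended to row 1. P = [[2, 4, 7], [3]].
Insert 1: 1 bumps 2 from row 1; 2 bumps 3 from row 2; 3 starts row 3. P = [[1, 4, 7], [2], [3]].
Insert 6: 6 bumps 7 from row 1; 7 appends to row 2. P = [[1, 4, 6], [2, 7], [3]].
Insert 5: 5 bumps 6 from row 1; 6 bumps 7 from row 2; 7 appends to row 3. P = [[1, 4, 5], [2, 6], [3, 7]].

So P = [[1, 4, 5], [2, 6], [3, 7]].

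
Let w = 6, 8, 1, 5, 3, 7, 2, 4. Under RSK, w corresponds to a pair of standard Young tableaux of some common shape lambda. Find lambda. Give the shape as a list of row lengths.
Row-insert each entry into an empty tableau.

After inserting 6: P = [[6]].
After inserting 8: P = [[6, 8]].
After inserting 1: P = [[1, 8], [6]].
After inserting 5: P = [[1, 5], [6, 8]].
After inserting 3: P = [[1, 3], [5, 8], [6]].
After inserting 7: P = [[1, 3, 7], [5, 8], [6]].
After inserting 2: P = [[1, 2, 7], [3, 8], [5], [6]].
After inserting 4: P = [[1, 2, 4], [3, 7], [5, 8], [6]].

The final insertion tableau P = [[1, 2, 4], [3, 7], [5, 8], [6]] has shape [3, 2, 2, 1].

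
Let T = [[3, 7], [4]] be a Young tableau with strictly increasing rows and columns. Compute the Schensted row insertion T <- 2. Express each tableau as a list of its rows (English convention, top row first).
In row 1, 2 replaces 3 (the leftmost entry greater than 2); 3 is bumped to row 2. In row 2, 3 replaces 4 (the leftmost entry greater than 3); 4 is bumped to row 3. 4 starts a new row 3. The new tableau is [[2, 7], [3], [4]].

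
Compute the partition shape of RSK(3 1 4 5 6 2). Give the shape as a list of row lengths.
[4, 2]

Row-insert each entry into an empty tableau.

After inserting 3: P = [[3]].
After inserting 1: P = [[1], [3]].
After inserting 4: P = [[1, 4], [3]].
After inserting 5: P = [[1, 4, 5], [3]].
After inserting 6: P = [[1, 4, 5, 6], [3]].
After inserting 2: P = [[1, 2, 5, 6], [3, 4]].

The final insertion tableau P = [[1, 2, 5, 6], [3, 4]] has shape [4, 2].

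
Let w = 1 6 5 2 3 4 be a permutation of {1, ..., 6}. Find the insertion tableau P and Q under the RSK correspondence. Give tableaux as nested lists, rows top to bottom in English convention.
Insert each entry of the permutation into P by Schensted row insertion, recording in Q the position of each new cell.

Insert 1: appended to row 1. P = [[1]].
Insert 6: appended to row 1. P = [[1, 6]].
Insert 5: 5 bumps 6 from row 1; 6 starts row 2. P = [[1, 5], [6]].
Insert 2: 2 bumps 5 from row 1; 5 bumps 6 from row 2; 6 starts row 3. P = [[1, 2], [5], [6]].
Insert 3: appended to row 1. P = [[1, 2, 3], [5], [6]].
Insert 4: appended to row 1. P = [[1, 2, 3, 4], [5], [6]].

So P = [[1, 2, 3, 4], [5], [6]], Q = [[1, 2, 5, 6], [3], [4]].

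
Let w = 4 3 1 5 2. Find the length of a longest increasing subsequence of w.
2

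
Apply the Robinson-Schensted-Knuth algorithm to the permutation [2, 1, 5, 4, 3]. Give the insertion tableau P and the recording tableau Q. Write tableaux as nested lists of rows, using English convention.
P = [[1, 3], [2, 4], [5]], Q = [[1, 3], [2, 4], [5]]

Insert each entry of the permutation into P by Schensted row insertion, recording in Q the position of each new cell.

Insert 2: appended to row 1. P = [[2]].
Insert 1: 1 bumps 2 from row 1; 2 starts row 2. P = [[1], [2]].
Insert 5: appended to row 1. P = [[1, 5], [2]].
Insert 4: 4 bumps 5 from row 1; 5 appends to row 2. P = [[1, 4], [2, 5]].
Insert 3: 3 bumps 4 from row 1; 4 bumps 5 from row 2; 5 starts row 3. P = [[1, 3], [2, 4], [5]].

So P = [[1, 3], [2, 4], [5]], Q = [[1, 3], [2, 4], [5]].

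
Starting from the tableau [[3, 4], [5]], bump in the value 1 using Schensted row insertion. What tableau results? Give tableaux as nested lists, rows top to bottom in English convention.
[[1, 4], [3], [5]]

In row 1, 1 replaces 3 (the leftmost entry greater than 1); 3 is bumped to row 2. In row 2, 3 replaces 5 (the leftmost entry greater than 3); 5 is bumped to row 3. 5 starts a new row 3. The new tableau is [[1, 4], [3], [5]].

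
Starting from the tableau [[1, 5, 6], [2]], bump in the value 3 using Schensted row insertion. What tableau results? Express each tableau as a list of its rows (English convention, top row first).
In row 1, 3 replaces 5 (the leftmost entry greater than 3); 5 is bumped to row 2. 5 is appended to row 2. The new tableau is [[1, 3, 6], [2, 5]].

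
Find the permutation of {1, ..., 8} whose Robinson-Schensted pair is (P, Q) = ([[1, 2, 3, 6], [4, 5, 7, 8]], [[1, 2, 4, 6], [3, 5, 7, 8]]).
4 5 1 7 2 8 3 6

Reverse the RSK construction: for i from n down to 1, find the cell of Q containing i, remove the entry at that cell from P, and reverse-bump it up through P; the value ejected from row 1 is w(i).

Step i=8: Q has 8 at row 2, column 4; remove 8 from row 2 of P and reverse-bump: 8 enters row 1 and ejects 6. So w(8) = 6. P is now [[1, 2, 3, 8], [4, 5, 7]].
Step i=7: Q has 7 at row 2, column 3; remove 7 from row 2 of P and reverse-bump: 7 enters row 1 and ejects 3. So w(7) = 3. P is now [[1, 2, 7, 8], [4, 5]].
Step i=6: Q has 6 at row 1, column 4; remove that cell from P, ejecting 8. So w(6) = 8. P is now [[1, 2, 7], [4, 5]].
Step i=5: Q has 5 at row 2, column 2; remove 5 from row 2 of P and reverse-bump: 5 enters row 1 and ejects 2. So w(5) = 2. P is now [[1, 5, 7], [4]].
Step i=4: Q has 4 at row 1, column 3; remove that cell from P, ejecting 7. So w(4) = 7. P is now [[1, 5], [4]].
Step i=3: Q has 3 at row 2, column 1; remove 4 from row 2 of P and reverse-bump: 4 enters row 1 and ejects 1. So w(3) = 1. P is now [[4, 5]].
Step i=2: Q has 2 at row 1, column 2; remove that cell from P, ejecting 5. So w(2) = 5. P is now [[4]].
Step i=1: Q has 1 at row 1, column 1; remove that cell from P, ejecting 4. So w(1) = 4. P is now [].

So w = 4 5 1 7 2 8 3 6.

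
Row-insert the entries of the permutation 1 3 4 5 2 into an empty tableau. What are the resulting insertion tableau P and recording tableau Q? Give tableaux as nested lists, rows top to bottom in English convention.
P = [[1, 2, 4, 5], [3]], Q = [[1, 2, 3, 4], [5]]

Insert each entry of the permutation into P by Schensted row insertion, recording in Q the position of each new cell.

Insert 1: appended to row 1. P = [[1]].
Insert 3: appended to row 1. P = [[1, 3]].
Insert 4: appended to row 1. P = [[1, 3, 4]].
Insert 5: appended to row 1. P = [[1, 3, 4, 5]].
Insert 2: 2 bumps 3 from row 1; 3 starts row 2. P = [[1, 2, 4, 5], [3]].

So P = [[1, 2, 4, 5], [3]], Q = [[1, 2, 3, 4], [5]].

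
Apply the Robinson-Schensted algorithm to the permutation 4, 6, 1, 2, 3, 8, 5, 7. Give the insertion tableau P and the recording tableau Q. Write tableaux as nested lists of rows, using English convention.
Insert each entry of the permutation into P by Schensted row insertion, recording in Q the position of each new cell.

After inserting 4: P = [[4]].
After inserting 6: P = [[4, 6]].
After inserting 1: P = [[1, 6], [4]].
After inserting 2: P = [[1, 2], [4, 6]].
After inserting 3: P = [[1, 2, 3], [4, 6]].
After inserting 8: P = [[1, 2, 3, 8], [4, 6]].
After inserting 5: P = [[1, 2, 3, 5], [4, 6, 8]].
After inserting 7: P = [[1, 2, 3, 5, 7], [4, 6, 8]].

So P = [[1, 2, 3, 5, 7], [4, 6, 8]], Q = [[1, 2, 5, 6, 8], [3, 4, 7]].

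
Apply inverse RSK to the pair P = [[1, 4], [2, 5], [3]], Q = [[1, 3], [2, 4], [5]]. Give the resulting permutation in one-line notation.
3 2 5 4 1

Reverse the RSK construction: for i from n down to 1, find the cell of Q containing i, remove the entry at that cell from P, and reverse-bump it up through P; the value ejected from row 1 is w(i).

Step i=5: Q has 5 at row 3, column 1; remove 3 from row 3 of P and reverse-bump: 3 enters row 2 and ejects 2; 2 enters row 1 and ejects 1. So w(5) = 1. P is now [[2, 4], [3, 5]].
Step i=4: Q has 4 at row 2, column 2; remove 5 from row 2 of P and reverse-bump: 5 enters row 1 and ejects 4. So w(4) = 4. P is now [[2, 5], [3]].
Step i=3: Q has 3 at row 1, column 2; remove that cell from P, ejecting 5. So w(3) = 5. P is now [[2], [3]].
Step i=2: Q has 2 at row 2, column 1; remove 3 from row 2 of P and reverse-bump: 3 enters row 1 and ejects 2. So w(2) = 2. P is now [[3]].
Step i=1: Q has 1 at row 1, column 1; remove that cell from P, ejecting 3. So w(1) = 3. P is now [].

So w = 3 2 5 4 1.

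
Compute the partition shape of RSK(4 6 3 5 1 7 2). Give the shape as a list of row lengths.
RSK row insertion gives P = [[1, 2, 7], [3, 5], [4, 6]], which has shape [3, 2, 2].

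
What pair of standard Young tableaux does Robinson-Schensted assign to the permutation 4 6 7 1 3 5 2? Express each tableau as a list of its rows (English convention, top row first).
P = [[1, 2, 5], [3, 6, 7], [4]], Q = [[1, 2, 3], [4, 5, 6], [7]]

Insert each entry of the permutation into P by Schensted row insertion, recording in Q the position of each new cell.

Insert 4: appended to row 1. P = [[4]], Q = [[1]].
Insert 6: appended to row 1. P = [[4, 6]], Q = [[1, 2]].
Insert 7: appended to row 1. P = [[4, 6, 7]], Q = [[1, 2, 3]].
Insert 1: 1 bumps 4 from row 1; 4 starts row 2. P = [[1, 6, 7], [4]], Q = [[1, 2, 3], [4]].
Insert 3: 3 bumps 6 from row 1; 6 appends to row 2. P = [[1, 3, 7], [4, 6]], Q = [[1, 2, 3], [4, 5]].
Insert 5: 5 bumps 7 from row 1; 7 appends to row 2. P = [[1, 3, 5], [4, 6, 7]], Q = [[1, 2, 3], [4, 5, 6]].
Insert 2: 2 bumps 3 from row 1; 3 bumps 4 from row 2; 4 starts row 3. P = [[1, 2, 5], [3, 6, 7], [4]], Q = [[1, 2, 3], [4, 5, 6], [7]].

So P = [[1, 2, 5], [3, 6, 7], [4]], Q = [[1, 2, 3], [4, 5, 6], [7]].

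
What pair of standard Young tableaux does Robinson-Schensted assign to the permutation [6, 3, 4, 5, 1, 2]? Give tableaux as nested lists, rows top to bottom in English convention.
Insert each entry of the permutation into P by Schensted row insertion, recording in Q the position of each new cell.

After inserting 6: P = [[6]].
After inserting 3: P = [[3], [6]].
After inserting 4: P = [[3, 4], [6]].
After inserting 5: P = [[3, 4, 5], [6]].
After inserting 1: P = [[1, 4, 5], [3], [6]].
After inserting 2: P = [[1, 2, 5], [3, 4], [6]].

So P = [[1, 2, 5], [3, 4], [6]], Q = [[1, 3, 4], [2, 6], [5]].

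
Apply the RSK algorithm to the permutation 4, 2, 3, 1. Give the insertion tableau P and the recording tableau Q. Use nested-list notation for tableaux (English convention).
Insert each entry of the permutation into P by Schensted row insertion, recording in Q the position of each new cell.

After inserting 4: P = [[4]].
After inserting 2: P = [[2], [4]].
After inserting 3: P = [[2, 3], [4]].
After inserting 1: P = [[1, 3], [2], [4]].

So P = [[1, 3], [2], [4]], Q = [[1, 3], [2], [4]].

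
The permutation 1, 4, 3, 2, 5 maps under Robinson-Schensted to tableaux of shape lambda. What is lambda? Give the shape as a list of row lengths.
Row-insert each entry into an empty tableau.

After inserting 1: P = [[1]].
After inserting 4: P = [[1, 4]].
After inserting 3: P = [[1, 3], [4]].
After inserting 2: P = [[1, 2], [3], [4]].
After inserting 5: P = [[1, 2, 5], [3], [4]].

The final insertion tableau P = [[1, 2, 5], [3], [4]] has shape [3, 1, 1].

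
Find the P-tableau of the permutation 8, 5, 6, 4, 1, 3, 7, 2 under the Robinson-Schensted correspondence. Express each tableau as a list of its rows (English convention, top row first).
P = [[1, 2, 7], [3, 6], [4], [5], [8]]

Insert 8: appended to row 1. P = [[8]].
Insert 5: 5 bumps 8 from row 1; 8 starts row 2. P = [[5], [8]].
Insert 6: appended to row 1. P = [[5, 6], [8]].
Insert 4: 4 bumps 5 from row 1; 5 bumps 8 from row 2; 8 starts row 3. P = [[4, 6], [5], [8]].
Insert 1: 1 bumps 4 from row 1; 4 bumps 5 from row 2; 5 bumps 8 from row 3; 8 starts row 4. P = [[1, 6], [4], [5], [8]].
Insert 3: 3 bumps 6 from row 1; 6 appends to row 2. P = [[1, 3], [4, 6], [5], [8]].
Insert 7: appended to row 1. P = [[1, 3, 7], [4, 6], [5], [8]].
Insert 2: 2 bumps 3 from row 1; 3 bumps 4 from row 2; 4 bumps 5 from row 3; 5 bumps 8 from row 4; 8 starts row 5. P = [[1, 2, 7], [3, 6], [4], [5], [8]].

So P = [[1, 2, 7], [3, 6], [4], [5], [8]].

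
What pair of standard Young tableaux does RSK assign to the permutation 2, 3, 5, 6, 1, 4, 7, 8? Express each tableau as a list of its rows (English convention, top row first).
P = [[1, 3, 4, 6, 7, 8], [2, 5]], Q = [[1, 2, 3, 4, 7, 8], [5, 6]]

Insert each entry of the permutation into P by Schensted row insertion, recording in Q the position of each new cell.

Insert 2: appended to row 1. P = [[2]], Q = [[1]].
Insert 3: appended to row 1. P = [[2, 3]], Q = [[1, 2]].
Insert 5: appended to row 1. P = [[2, 3, 5]], Q = [[1, 2, 3]].
Insert 6: appended to row 1. P = [[2, 3, 5, 6]], Q = [[1, 2, 3, 4]].
Insert 1: 1 bumps 2 from row 1; 2 starts row 2. P = [[1, 3, 5, 6], [2]], Q = [[1, 2, 3, 4], [5]].
Insert 4: 4 bumps 5 from row 1; 5 appends to row 2. P = [[1, 3, 4, 6], [2, 5]], Q = [[1, 2, 3, 4], [5, 6]].
Insert 7: appended to row 1. P = [[1, 3, 4, 6, 7], [2, 5]], Q = [[1, 2, 3, 4, 7], [5, 6]].
Insert 8: appended to row 1. P = [[1, 3, 4, 6, 7, 8], [2, 5]], Q = [[1, 2, 3, 4, 7, 8], [5, 6]].

So P = [[1, 3, 4, 6, 7, 8], [2, 5]], Q = [[1, 2, 3, 4, 7, 8], [5, 6]].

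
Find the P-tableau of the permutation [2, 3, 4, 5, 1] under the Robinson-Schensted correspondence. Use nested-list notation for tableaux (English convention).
P = [[1, 3, 4, 5], [2]]

Insert 2: appended to row 1. P = [[2]].
Insert 3: appended to row 1. P = [[2, 3]].
Insert 4: appended to row 1. P = [[2, 3, 4]].
Insert 5: appended to row 1. P = [[2, 3, 4, 5]].
Insert 1: 1 bumps 2 from row 1; 2 starts row 2. P = [[1, 3, 4, 5], [2]].

So P = [[1, 3, 4, 5], [2]].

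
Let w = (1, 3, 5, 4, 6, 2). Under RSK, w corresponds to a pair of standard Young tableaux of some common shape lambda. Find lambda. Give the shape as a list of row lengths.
[4, 1, 1]

Row-insert each entry into an empty tableau.

After inserting 1: P = [[1]].
After inserting 3: P = [[1, 3]].
After inserting 5: P = [[1, 3, 5]].
After inserting 4: P = [[1, 3, 4], [5]].
After inserting 6: P = [[1, 3, 4, 6], [5]].
After inserting 2: P = [[1, 2, 4, 6], [3], [5]].

The final insertion tableau P = [[1, 2, 4, 6], [3], [5]] has shape [4, 1, 1].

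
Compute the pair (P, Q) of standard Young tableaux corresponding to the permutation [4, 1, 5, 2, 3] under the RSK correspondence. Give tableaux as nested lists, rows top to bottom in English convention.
Insert each entry of the permutation into P by Schensted row insertion, recording in Q the position of each new cell.

Insert 4: appended to row 1. P = [[4]], Q = [[1]].
Insert 1: 1 bumps 4 from row 1; 4 starts row 2. P = [[1], [4]], Q = [[1], [2]].
Insert 5: appended to row 1. P = [[1, 5], [4]], Q = [[1, 3], [2]].
Insert 2: 2 bumps 5 from row 1; 5 appends to row 2. P = [[1, 2], [4, 5]], Q = [[1, 3], [2, 4]].
Insert 3: appended to row 1. P = [[1, 2, 3], [4, 5]], Q = [[1, 3, 5], [2, 4]].

So P = [[1, 2, 3], [4, 5]], Q = [[1, 3, 5], [2, 4]].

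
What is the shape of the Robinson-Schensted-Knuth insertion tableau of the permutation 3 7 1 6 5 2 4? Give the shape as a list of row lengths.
[3, 2, 1, 1]

Row-insert each entry into an empty tableau.

After inserting 3: P = [[3]].
After inserting 7: P = [[3, 7]].
After inserting 1: P = [[1, 7], [3]].
After inserting 6: P = [[1, 6], [3, 7]].
After inserting 5: P = [[1, 5], [3, 6], [7]].
After inserting 2: P = [[1, 2], [3, 5], [6], [7]].
After inserting 4: P = [[1, 2, 4], [3, 5], [6], [7]].

The final insertion tableau P = [[1, 2, 4], [3, 5], [6], [7]] has shape [3, 2, 1, 1].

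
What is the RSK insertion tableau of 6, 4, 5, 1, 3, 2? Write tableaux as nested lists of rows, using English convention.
P = [[1, 2], [3, 5], [4], [6]]

Insert 6: appended to row 1. P = [[6]].
Insert 4: 4 bumps 6 from row 1; 6 starts row 2. P = [[4], [6]].
Insert 5: appended to row 1. P = [[4, 5], [6]].
Insert 1: 1 bumps 4 from row 1; 4 bumps 6 from row 2; 6 starts row 3. P = [[1, 5], [4], [6]].
Insert 3: 3 bumps 5 from row 1; 5 appends to row 2. P = [[1, 3], [4, 5], [6]].
Insert 2: 2 bumps 3 from row 1; 3 bumps 4 from row 2; 4 bumps 6 from row 3; 6 starts row 4. P = [[1, 2], [3, 5], [4], [6]].

So P = [[1, 2], [3, 5], [4], [6]].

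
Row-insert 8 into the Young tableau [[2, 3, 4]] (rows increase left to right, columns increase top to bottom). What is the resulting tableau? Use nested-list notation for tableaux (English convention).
8 is larger than every entry of row 1, so it is appended to row 1. The new tableau is [[2, 3, 4, 8]].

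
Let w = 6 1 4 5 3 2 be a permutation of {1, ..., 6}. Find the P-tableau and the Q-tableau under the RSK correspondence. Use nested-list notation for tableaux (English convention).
P = [[1, 2, 5], [3], [4], [6]], Q = [[1, 3, 4], [2], [5], [6]]

Insert each entry of the permutation into P by Schensted row insertion, recording in Q the position of each new cell.

Insert 6: appended to row 1. P = [[6]].
Insert 1: 1 bumps 6 from row 1; 6 starts row 2. P = [[1], [6]].
Insert 4: appended to row 1. P = [[1, 4], [6]].
Insert 5: appended to row 1. P = [[1, 4, 5], [6]].
Insert 3: 3 bumps 4 from row 1; 4 bumps 6 from row 2; 6 starts row 3. P = [[1, 3, 5], [4], [6]].
Insert 2: 2 bumps 3 from row 1; 3 bumps 4 from row 2; 4 bumps 6 from row 3; 6 starts row 4. P = [[1, 2, 5], [3], [4], [6]].

So P = [[1, 2, 5], [3], [4], [6]], Q = [[1, 3, 4], [2], [5], [6]].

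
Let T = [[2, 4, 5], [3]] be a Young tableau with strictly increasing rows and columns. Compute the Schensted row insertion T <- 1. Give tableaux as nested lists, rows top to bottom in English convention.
In row 1, 1 replaces 2 (the leftmost entry greater than 1); 2 is bumped to row 2. In row 2, 2 replaces 3 (the leftmost entry greater than 2); 3 is bumped to row 3. 3 starts a new row 3. The new tableau is [[1, 4, 5], [2], [3]].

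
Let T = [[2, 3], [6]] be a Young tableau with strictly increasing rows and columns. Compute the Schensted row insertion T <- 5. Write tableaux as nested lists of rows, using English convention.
5 is larger than every entry of row 1, so it is appended to row 1. The new tableau is [[2, 3, 5], [6]].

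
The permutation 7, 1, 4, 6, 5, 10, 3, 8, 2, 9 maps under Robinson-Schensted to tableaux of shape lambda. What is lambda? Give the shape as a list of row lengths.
[5, 2, 1, 1, 1]

Row-insert each entry into an empty tableau.

After inserting 7: P = [[7]].
After inserting 1: P = [[1], [7]].
After inserting 4: P = [[1, 4], [7]].
After inserting 6: P = [[1, 4, 6], [7]].
After inserting 5: P = [[1, 4, 5], [6], [7]].
After inserting 10: P = [[1, 4, 5, 10], [6], [7]].
After inserting 3: P = [[1, 3, 5, 10], [4], [6], [7]].
After inserting 8: P = [[1, 3, 5, 8], [4, 10], [6], [7]].
After inserting 2: P = [[1, 2, 5, 8], [3, 10], [4], [6], [7]].
After inserting 9: P = [[1, 2, 5, 8, 9], [3, 10], [4], [6], [7]].

The final insertion tableau P = [[1, 2, 5, 8, 9], [3, 10], [4], [6], [7]] has shape [5, 2, 1, 1, 1].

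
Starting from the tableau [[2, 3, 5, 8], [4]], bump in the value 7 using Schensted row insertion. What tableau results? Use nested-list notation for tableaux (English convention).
[[2, 3, 5, 7], [4, 8]]

In row 1, 7 replaces 8 (the leftmost entry greater than 7); 8 is bumped to row 2. 8 is appended to row 2. The new tableau is [[2, 3, 5, 7], [4, 8]].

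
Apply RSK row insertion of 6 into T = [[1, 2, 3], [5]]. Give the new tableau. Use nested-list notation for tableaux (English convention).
[[1, 2, 3, 6], [5]]

6 is larger than every entry of row 1, so it is appended to row 1. The new tableau is [[1, 2, 3, 6], [5]].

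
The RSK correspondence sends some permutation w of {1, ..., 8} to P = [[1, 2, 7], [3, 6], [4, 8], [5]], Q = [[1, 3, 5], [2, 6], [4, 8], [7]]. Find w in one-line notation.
Reverse the RSK construction: for i from n down to 1, find the cell of Q containing i, remove the entry at that cell from P, and reverse-bump it up through P; the value ejected from row 1 is w(i).

Step i=8: Q has 8 at row 3, column 2; remove 8 from row 3 of P and reverse-bump: 8 enters row 2 and ejects 6; 6 enters row 1 and ejects 2. So w(8) = 2. P is now [[1, 6, 7], [3, 8], [4], [5]].
Step i=7: Q has 7 at row 4, column 1; remove 5 from row 4 of P and reverse-bump: 5 enters row 3 and ejects 4; 4 enters row 2 and ejects 3; 3 enters row 1 and ejects 1. So w(7) = 1. P is now [[3, 6, 7], [4, 8], [5]].
Step i=6: Q has 6 at row 2, column 2; remove 8 from row 2 of P and reverse-bump: 8 enters row 1 and ejects 7. So w(6) = 7. P is now [[3, 6, 8], [4], [5]].
Step i=5: Q has 5 at row 1, column 3; remove that cell from P, ejecting 8. So w(5) = 8. P is now [[3, 6], [4], [5]].
Step i=4: Q has 4 at row 3, column 1; remove 5 from row 3 of P and reverse-bump: 5 enters row 2 and ejects 4; 4 enters row 1 and ejects 3. So w(4) = 3. P is now [[4, 6], [5]].
Step i=3: Q has 3 at row 1, column 2; remove that cell from P, ejecting 6. So w(3) = 6. P is now [[4], [5]].
Step i=2: Q has 2 at row 2, column 1; remove 5 from row 2 of P and reverse-bump: 5 enters row 1 and ejects 4. So w(2) = 4. P is now [[5]].
Step i=1: Q has 1 at row 1, column 1; remove that cell from P, ejecting 5. So w(1) = 5. P is now [].

So w = 5 4 6 3 8 7 1 2.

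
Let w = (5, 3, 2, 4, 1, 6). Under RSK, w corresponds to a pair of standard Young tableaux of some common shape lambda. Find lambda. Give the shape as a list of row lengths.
Row-insert each entry into an empty tableau.

After inserting 5: P = [[5]].
After inserting 3: P = [[3], [5]].
After inserting 2: P = [[2], [3], [5]].
After inserting 4: P = [[2, 4], [3], [5]].
After inserting 1: P = [[1, 4], [2], [3], [5]].
After inserting 6: P = [[1, 4, 6], [2], [3], [5]].

The final insertion tableau P = [[1, 4, 6], [2], [3], [5]] has shape [3, 1, 1, 1].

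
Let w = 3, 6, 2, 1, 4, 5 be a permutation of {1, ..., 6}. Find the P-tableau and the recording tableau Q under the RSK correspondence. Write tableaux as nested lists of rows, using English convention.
Insert each entry of the permutation into P by Schensted row insertion, recording in Q the position of each new cell.

Insert 3: appended to row 1. P = [[3]].
Insert 6: appended to row 1. P = [[3, 6]].
Insert 2: 2 bumps 3 from row 1; 3 starts row 2. P = [[2, 6], [3]].
Insert 1: 1 bumps 2 from row 1; 2 bumps 3 from row 2; 3 starts row 3. P = [[1, 6], [2], [3]].
Insert 4: 4 bumps 6 from row 1; 6 appends to row 2. P = [[1, 4], [2, 6], [3]].
Insert 5: appended to row 1. P = [[1, 4, 5], [2, 6], [3]].

So P = [[1, 4, 5], [2, 6], [3]], Q = [[1, 2, 6], [3, 5], [4]].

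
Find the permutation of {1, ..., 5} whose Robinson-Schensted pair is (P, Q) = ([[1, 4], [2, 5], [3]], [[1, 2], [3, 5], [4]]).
3 5 2 1 4

Reverse the RSK construction: for i from n down to 1, find the cell of Q containing i, remove the entry at that cell from P, and reverse-bump it up through P; the value ejected from row 1 is w(i).

Step i=5: Q has 5 at row 2, column 2; remove 5 from row 2 of P and reverse-bump: 5 enters row 1 and ejects 4. So w(5) = 4. P is now [[1, 5], [2], [3]].
Step i=4: Q has 4 at row 3, column 1; remove 3 from row 3 of P and reverse-bump: 3 enters row 2 and ejects 2; 2 enters row 1 and ejects 1. So w(4) = 1. P is now [[2, 5], [3]].
Step i=3: Q has 3 at row 2, column 1; remove 3 from row 2 of P and reverse-bump: 3 enters row 1 and ejects 2. So w(3) = 2. P is now [[3, 5]].
Step i=2: Q has 2 at row 1, column 2; remove that cell from P, ejecting 5. So w(2) = 5. P is now [[3]].
Step i=1: Q has 1 at row 1, column 1; remove that cell from P, ejecting 3. So w(1) = 3. P is now [].

So w = 3 5 2 1 4.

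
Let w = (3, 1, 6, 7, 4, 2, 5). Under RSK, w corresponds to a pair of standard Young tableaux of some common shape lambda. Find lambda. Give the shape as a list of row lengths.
RSK row insertion gives P = [[1, 2, 5], [3, 4, 7], [6]], which has shape [3, 3, 1].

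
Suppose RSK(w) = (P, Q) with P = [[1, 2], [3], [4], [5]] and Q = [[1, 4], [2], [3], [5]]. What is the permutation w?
5 4 1 3 2

Reverse RSK: for i = n, n-1, ..., 1, locate i in Q, remove the corresponding corner cell from P, and reverse-bump its entry up through P; the value ejected from row 1 is w(i).

So w = 5 4 1 3 2.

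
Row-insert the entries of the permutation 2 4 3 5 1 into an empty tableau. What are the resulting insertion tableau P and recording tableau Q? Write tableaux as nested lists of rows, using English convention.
Insert each entry of the permutation into P by Schensted row insertion, recording in Q the position of each new cell.

Insert 2: appended to row 1. P = [[2]], Q = [[1]].
Insert 4: appended to row 1. P = [[2, 4]], Q = [[1, 2]].
Insert 3: 3 bumps 4 from row 1; 4 starts row 2. P = [[2, 3], [4]], Q = [[1, 2], [3]].
Insert 5: appended to row 1. P = [[2, 3, 5], [4]], Q = [[1, 2, 4], [3]].
Insert 1: 1 bumps 2 from row 1; 2 bumps 4 from row 2; 4 starts row 3. P = [[1, 3, 5], [2], [4]], Q = [[1, 2, 4], [3], [5]].

So P = [[1, 3, 5], [2], [4]], Q = [[1, 2, 4], [3], [5]].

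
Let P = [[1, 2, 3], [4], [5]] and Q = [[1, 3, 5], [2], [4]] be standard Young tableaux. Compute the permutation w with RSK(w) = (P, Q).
Reverse RSK: for i = n, n-1, ..., 1, locate i in Q, remove the corresponding corner cell from P, and reverse-bump its entry up through P; the value ejected from row 1 is w(i).

So w = 5 1 4 2 3.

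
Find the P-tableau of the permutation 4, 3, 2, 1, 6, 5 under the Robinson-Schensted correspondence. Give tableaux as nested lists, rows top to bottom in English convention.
Insert 4: appended to row 1. P = [[4]].
Insert 3: 3 bumps 4 from row 1; 4 starts row 2. P = [[3], [4]].
Insert 2: 2 bumps 3 from row 1; 3 bumps 4 from row 2; 4 starts row 3. P = [[2], [3], [4]].
Insert 1: 1 bumps 2 from row 1; 2 bumps 3 from row 2; 3 bumps 4 from row 3; 4 starts row 4. P = [[1], [2], [3], [4]].
Insert 6: appended to row 1. P = [[1, 6], [2], [3], [4]].
Insert 5: 5 bumps 6 from row 1; 6 appends to row 2. P = [[1, 5], [2, 6], [3], [4]].

So P = [[1, 5], [2, 6], [3], [4]].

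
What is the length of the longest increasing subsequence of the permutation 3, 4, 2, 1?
2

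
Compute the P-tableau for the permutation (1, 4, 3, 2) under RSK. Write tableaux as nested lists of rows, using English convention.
P = [[1, 2], [3], [4]]

After inserting 1: P = [[1]].
After inserting 4: P = [[1, 4]].
After inserting 3: P = [[1, 3], [4]].
After inserting 2: P = [[1, 2], [3], [4]].

So P = [[1, 2], [3], [4]].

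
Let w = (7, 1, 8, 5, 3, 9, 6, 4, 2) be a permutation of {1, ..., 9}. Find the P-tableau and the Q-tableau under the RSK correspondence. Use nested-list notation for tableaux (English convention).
P = [[1, 2, 4], [3, 6, 9], [5, 8], [7]], Q = [[1, 3, 6], [2, 4, 7], [5, 8], [9]]

Insert each entry of the permutation into P by Schensted row insertion, recording in Q the position of each new cell.

Insert 7: appended to row 1. P = [[7]].
Insert 1: 1 bumps 7 from row 1; 7 starts row 2. P = [[1], [7]].
Insert 8: appended to row 1. P = [[1, 8], [7]].
Insert 5: 5 bumps 8 from row 1; 8 appends to row 2. P = [[1, 5], [7, 8]].
Insert 3: 3 bumps 5 from row 1; 5 bumps 7 from row 2; 7 starts row 3. P = [[1, 3], [5, 8], [7]].
Insert 9: appended to row 1. P = [[1, 3, 9], [5, 8], [7]].
Insert 6: 6 bumps 9 from row 1; 9 appends to row 2. P = [[1, 3, 6], [5, 8, 9], [7]].
Insert 4: 4 bumps 6 from row 1; 6 bumps 8 from row 2; 8 appends to row 3. P = [[1, 3, 4], [5, 6, 9], [7, 8]].
Insert 2: 2 bumps 3 from row 1; 3 bumps 5 from row 2; 5 bumps 7 from row 3; 7 starts row 4. P = [[1, 2, 4], [3, 6, 9], [5, 8], [7]].

So P = [[1, 2, 4], [3, 6, 9], [5, 8], [7]], Q = [[1, 3, 6], [2, 4, 7], [5, 8], [9]].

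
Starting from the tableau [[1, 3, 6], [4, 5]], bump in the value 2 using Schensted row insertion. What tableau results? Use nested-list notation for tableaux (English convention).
In row 1, 2 replaces 3 (the leftmost entry greater than 2); 3 is bumped to row 2. In row 2, 3 replaces 4 (the leftmost entry greater than 3); 4 is bumped to row 3. 4 starts a new row 3. The new tableau is [[1, 2, 6], [3, 5], [4]].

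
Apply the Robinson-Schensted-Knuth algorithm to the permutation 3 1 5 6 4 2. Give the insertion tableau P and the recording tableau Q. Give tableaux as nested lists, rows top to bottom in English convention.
Insert each entry of the permutation into P by Schensted row insertion, recording in Q the position of each new cell.

Insert 3: appended to row 1. P = [[3]], Q = [[1]].
Insert 1: 1 bumps 3 from row 1; 3 starts row 2. P = [[1], [3]], Q = [[1], [2]].
Insert 5: appended to row 1. P = [[1, 5], [3]], Q = [[1, 3], [2]].
Insert 6: appended to row 1. P = [[1, 5, 6], [3]], Q = [[1, 3, 4], [2]].
Insert 4: 4 bumps 5 from row 1; 5 appends to row 2. P = [[1, 4, 6], [3, 5]], Q = [[1, 3, 4], [2, 5]].
Insert 2: 2 bumps 4 from row 1; 4 bumps 5 from row 2; 5 starts row 3. P = [[1, 2, 6], [3, 4], [5]], Q = [[1, 3, 4], [2, 5], [6]].

So P = [[1, 2, 6], [3, 4], [5]], Q = [[1, 3, 4], [2, 5], [6]].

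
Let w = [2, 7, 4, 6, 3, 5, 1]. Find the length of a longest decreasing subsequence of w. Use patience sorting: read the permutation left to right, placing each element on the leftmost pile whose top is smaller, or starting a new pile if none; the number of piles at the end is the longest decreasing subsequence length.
4

2: new pile. tops = [2]
7: onto pile 1 (replacing 2). tops = [7]
4: new pile. tops = [7, 4]
6: onto pile 2 (replacing 4). tops = [7, 6]
3: new pile. tops = [7, 6, 3]
5: onto pile 3 (replacing 3). tops = [7, 6, 5]
1: new pile. tops = [7, 6, 5, 1]

4 piles, so the longest decreasing subsequence has length 4.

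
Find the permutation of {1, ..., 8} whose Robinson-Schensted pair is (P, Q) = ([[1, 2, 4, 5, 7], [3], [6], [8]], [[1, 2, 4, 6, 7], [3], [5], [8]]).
1 8 3 6 4 5 7 2

Reverse the RSK construction: for i from n down to 1, find the cell of Q containing i, remove the entry at that cell from P, and reverse-bump it up through P; the value ejected from row 1 is w(i).

Step i=8: Q has 8 at row 4, column 1; remove 8 from row 4 of P and reverse-bump: 8 enters row 3 and ejects 6; 6 enters row 2 and ejects 3; 3 enters row 1 and ejects 2. So w(8) = 2. P is now [[1, 3, 4, 5, 7], [6], [8]].
Step i=7: Q has 7 at row 1, column 5; remove that cell from P, ejecting 7. So w(7) = 7. P is now [[1, 3, 4, 5], [6], [8]].
Step i=6: Q has 6 at row 1, column 4; remove that cell from P, ejecting 5. So w(6) = 5. P is now [[1, 3, 4], [6], [8]].
Step i=5: Q has 5 at row 3, column 1; remove 8 from row 3 of P and reverse-bump: 8 enters row 2 and ejects 6; 6 enters row 1 and ejects 4. So w(5) = 4. P is now [[1, 3, 6], [8]].
Step i=4: Q has 4 at row 1, column 3; remove that cell from P, ejecting 6. So w(4) = 6. P is now [[1, 3], [8]].
Step i=3: Q has 3 at row 2, column 1; remove 8 from row 2 of P and reverse-bump: 8 enters row 1 and ejects 3. So w(3) = 3. P is now [[1, 8]].
Step i=2: Q has 2 at row 1, column 2; remove that cell from P, ejecting 8. So w(2) = 8. P is now [[1]].
Step i=1: Q has 1 at row 1, column 1; remove that cell from P, ejecting 1. So w(1) = 1. P is now [].

So w = 1 8 3 6 4 5 7 2.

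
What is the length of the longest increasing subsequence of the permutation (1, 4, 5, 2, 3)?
3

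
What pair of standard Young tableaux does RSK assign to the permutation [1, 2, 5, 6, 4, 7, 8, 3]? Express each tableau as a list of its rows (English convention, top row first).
P = [[1, 2, 3, 6, 7, 8], [4], [5]], Q = [[1, 2, 3, 4, 6, 7], [5], [8]]

Insert each entry of the permutation into P by Schensted row insertion, recording in Q the position of each new cell.

Insert 1: appended to row 1. P = [[1]].
Insert 2: appended to row 1. P = [[1, 2]].
Insert 5: appended to row 1. P = [[1, 2, 5]].
Insert 6: appended to row 1. P = [[1, 2, 5, 6]].
Insert 4: 4 bumps 5 from row 1; 5 starts row 2. P = [[1, 2, 4, 6], [5]].
Insert 7: appended to row 1. P = [[1, 2, 4, 6, 7], [5]].
Insert 8: appended to row 1. P = [[1, 2, 4, 6, 7, 8], [5]].
Insert 3: 3 bumps 4 from row 1; 4 bumps 5 from row 2; 5 starts row 3. P = [[1, 2, 3, 6, 7, 8], [4], [5]].

So P = [[1, 2, 3, 6, 7, 8], [4], [5]], Q = [[1, 2, 3, 4, 6, 7], [5], [8]].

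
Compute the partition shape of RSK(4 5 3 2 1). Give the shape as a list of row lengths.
RSK row insertion gives P = [[1, 5], [2], [3], [4]], which has shape [2, 1, 1, 1].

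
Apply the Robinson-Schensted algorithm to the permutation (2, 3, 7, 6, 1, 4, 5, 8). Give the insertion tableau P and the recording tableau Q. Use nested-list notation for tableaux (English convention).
Insert each entry of the permutation into P by Schensted row insertion, recording in Q the position of each new cell.

After inserting 2: P = [[2]].
After inserting 3: P = [[2, 3]].
After inserting 7: P = [[2, 3, 7]].
After inserting 6: P = [[2, 3, 6], [7]].
After inserting 1: P = [[1, 3, 6], [2], [7]].
After inserting 4: P = [[1, 3, 4], [2, 6], [7]].
After inserting 5: P = [[1, 3, 4, 5], [2, 6], [7]].
After inserting 8: P = [[1, 3, 4, 5, 8], [2, 6], [7]].

So P = [[1, 3, 4, 5, 8], [2, 6], [7]], Q = [[1, 2, 3, 7, 8], [4, 6], [5]].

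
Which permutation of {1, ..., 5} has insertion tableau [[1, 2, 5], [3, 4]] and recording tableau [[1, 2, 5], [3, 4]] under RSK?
Reverse the RSK construction: for i from n down to 1, find the cell of Q containing i, remove the entry at that cell from P, and reverse-bump it up through P; the value ejected from row 1 is w(i).

Step i=5: Q has 5 at row 1, column 3; remove that cell from P, ejecting 5. So w(5) = 5. P is now [[1, 2], [3, 4]].
Step i=4: Q has 4 at row 2, column 2; remove 4 from row 2 of P and reverse-bump: 4 enters row 1 and ejects 2. So w(4) = 2. P is now [[1, 4], [3]].
Step i=3: Q has 3 at row 2, column 1; remove 3 from row 2 of P and reverse-bump: 3 enters row 1 and ejects 1. So w(3) = 1. P is now [[3, 4]].
Step i=2: Q has 2 at row 1, column 2; remove that cell from P, ejecting 4. So w(2) = 4. P is now [[3]].
Step i=1: Q has 1 at row 1, column 1; remove that cell from P, ejecting 3. So w(1) = 3. P is now [].

So w = 3 4 1 2 5.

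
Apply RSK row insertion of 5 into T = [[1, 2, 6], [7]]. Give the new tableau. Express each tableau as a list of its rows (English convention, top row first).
In row 1, 5 replaces 6 (the leftmost entry greater than 5); 6 is bumped to row 2. In row 2, 6 replaces 7 (the leftmost entry greater than 6); 7 is bumped to row 3. 7 starts a new row 3. The new tableau is [[1, 2, 5], [6], [7]].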